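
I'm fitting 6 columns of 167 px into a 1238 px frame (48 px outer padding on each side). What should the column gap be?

Inside the margins: 1238 − 96 = 1142 px.
6 columns take 6·167 = 1002 px; remaining 140 splits into 5 column gaps.
g = 140 / 5 = 28 px.

28 px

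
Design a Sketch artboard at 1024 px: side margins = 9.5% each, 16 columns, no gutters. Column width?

Each margin = 9.5% of 1024 = 97.28 px; content = 1024 − 2·97.28 = 829.44 px.
With no gutters, each column is 829.44/16 = 51.84 px.

51.84 px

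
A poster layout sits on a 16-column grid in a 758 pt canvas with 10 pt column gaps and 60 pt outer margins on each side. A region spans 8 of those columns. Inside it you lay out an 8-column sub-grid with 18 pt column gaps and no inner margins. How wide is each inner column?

23.5 pt

Outer content = 758 − 2·60 = 638 pt.
Subtracting 15 column gaps of 10 leaves 488 for 16 columns, so c = 30.5 pt.
8-column span = 8·30.5 + 7·10 = 314 pt.
8 columns + 7 column gaps: 8d + 7·18 = 314.
8d = 314 − 126 = 188, so d = 23.5 pt.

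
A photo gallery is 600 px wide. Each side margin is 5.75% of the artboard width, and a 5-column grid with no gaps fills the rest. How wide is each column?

Margins: 5.75% × 600 = 34.5 px each, so content = 600 − 69 = 531 px.
5c = 531 → c = 106.2 px.

106.2 px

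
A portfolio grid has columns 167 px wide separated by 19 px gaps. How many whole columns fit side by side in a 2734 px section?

14 columns

k columns need k·167 + (k−1)·19 = k·186 − 19.
k·186 − 19 ≤ 2734 → k ≤ 2753 / 186 ≈ 14.80, so k = 14.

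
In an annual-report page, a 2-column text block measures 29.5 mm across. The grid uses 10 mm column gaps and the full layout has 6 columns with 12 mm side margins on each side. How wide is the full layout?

29.5 − 1·10 = 19.5; ÷2 gives c = 9.75 mm.
Layout = 2·12 + 6·9.75 + 5·10 = 24 + 58.5 + 50 = 132.5 mm.

132.5 mm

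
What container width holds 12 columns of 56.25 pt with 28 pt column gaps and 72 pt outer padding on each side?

1127 pt

Total width: 2·72 + 12·56.25 + 11·28 = 1127 pt.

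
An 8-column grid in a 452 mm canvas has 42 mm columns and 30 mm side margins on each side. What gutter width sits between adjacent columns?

8 mm

Take off 60 mm of margins, leaving 392 mm.
Columns use 336 mm, leaving 56 mm across 7 gutters = 8 mm each.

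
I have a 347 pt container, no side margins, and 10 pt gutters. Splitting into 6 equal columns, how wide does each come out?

347 − 5·10 = 297; ÷6 gives c = 49.5 pt.

49.5 pt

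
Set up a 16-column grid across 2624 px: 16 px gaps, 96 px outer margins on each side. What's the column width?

Inside the margins: 2624 − 192 = 2432 px.
2432 − 15·16 = 2192; ÷16 gives c = 137 px.

137 px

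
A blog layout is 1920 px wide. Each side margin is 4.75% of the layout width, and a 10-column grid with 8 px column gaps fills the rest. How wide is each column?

166.56 px

Margins: 4.75% × 1920 = 91.2 px each, so content = 1920 − 182.4 = 1737.6 px.
10 columns + 9 column gaps: 10c + 9·8 = 1737.6.
10c = 1737.6 − 72 = 1665.6, so c = 166.56 px.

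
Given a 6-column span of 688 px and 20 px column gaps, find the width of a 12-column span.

1396 px

Subtracting 5 column gaps of 20 leaves 588 for 6 columns, so c = 98 px.
12-column span = 12·98 + 11·20 = 1396 px.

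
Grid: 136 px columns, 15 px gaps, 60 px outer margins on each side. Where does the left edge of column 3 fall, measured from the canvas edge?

Each column+gutter stride is 151 px; 2 of them past the 60 px margin is 60 + 302 = 362 px.

362 px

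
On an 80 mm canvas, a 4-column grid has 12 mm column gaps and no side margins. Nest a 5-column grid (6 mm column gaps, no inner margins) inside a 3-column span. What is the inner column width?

6.6 mm

4c + 3·12 = 80 → 4c = 44 → c = 11 mm.
3 columns plus 2 column gaps: 33 + 24 = 57 mm.
5d + 4·6 = 57 → 5d = 33 → d = 6.6 mm.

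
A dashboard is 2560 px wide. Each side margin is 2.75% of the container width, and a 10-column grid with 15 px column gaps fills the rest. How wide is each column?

2560 × (1 − 2·2.75%) = 2560 × 94.5% = 2419.2 px for the columns.
10c + 9·15 = 2419.2 → 10c = 2284.2 → c = 228.42 px.

228.42 px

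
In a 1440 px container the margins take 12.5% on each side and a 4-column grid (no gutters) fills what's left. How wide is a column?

270 px

Each margin = 12.5% of 1440 = 180 px; content = 1440 − 2·180 = 1080 px.
1080 / 4 = 270 px per column.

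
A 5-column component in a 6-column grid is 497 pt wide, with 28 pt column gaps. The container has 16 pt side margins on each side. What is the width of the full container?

497 − 4·28 = 385; ÷5 gives c = 77 pt.
Total width: 2·16 + 6·77 + 5·28 = 634 pt.

634 pt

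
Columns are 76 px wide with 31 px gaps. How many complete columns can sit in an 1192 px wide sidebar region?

Each extra column adds 76 + 31 = 107 px.
(1192 + 31) / 107 = 11.43, so 11 columns fit.

11 columns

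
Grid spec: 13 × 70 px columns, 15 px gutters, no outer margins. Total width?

1090 px

Total width: 13·70 + 12·15 = 1090 px.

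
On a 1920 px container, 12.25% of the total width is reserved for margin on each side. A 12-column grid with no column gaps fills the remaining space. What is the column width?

120.8 px

Margins: 12.25% × 1920 = 235.2 px each, so content = 1920 − 470.4 = 1449.6 px.
With no column gaps, each column is 1449.6/12 = 120.8 px.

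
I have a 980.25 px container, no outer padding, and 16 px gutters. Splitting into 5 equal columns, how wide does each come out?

183.25 px

5 columns + 4 gutters: 5c + 4·16 = 980.25.
5c = 980.25 − 64 = 916.25, so c = 183.25 px.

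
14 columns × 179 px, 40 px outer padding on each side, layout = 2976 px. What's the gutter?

Content width = 2976 − 2·40 = 2896 px.
Columns use 2506 px, leaving 390 px across 13 gutters = 30 px each.

30 px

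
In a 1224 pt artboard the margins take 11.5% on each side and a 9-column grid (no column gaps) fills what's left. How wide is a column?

Margins: 11.5% × 1224 = 140.76 pt each, so content = 1224 − 281.52 = 942.48 pt.
With no column gaps, each column is 942.48/9 = 104.72 pt.

104.72 pt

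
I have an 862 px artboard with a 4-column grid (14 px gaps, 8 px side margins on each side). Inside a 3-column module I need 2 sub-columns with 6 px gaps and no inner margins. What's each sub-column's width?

Outer content = 862 − 2·8 = 846 px.
846 − 3·14 = 804; ÷4 gives c = 201 px.
Span of 3: 3·201 + 2·14 = 603 + 28 = 631 px.
631 − 1·6 = 625; ÷2 gives d = 312.5 px.

312.5 px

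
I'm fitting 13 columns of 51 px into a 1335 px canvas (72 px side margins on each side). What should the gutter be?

44 px

Subtract both margins: 1335 − 2·72 = 1191 px.
Columns use 663 px, leaving 528 px across 12 gutters = 44 px each.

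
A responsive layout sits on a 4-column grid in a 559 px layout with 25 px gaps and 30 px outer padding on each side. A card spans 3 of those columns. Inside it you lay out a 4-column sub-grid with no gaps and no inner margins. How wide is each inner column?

Take off 60 px of margins, leaving 499 px.
Subtracting 3 gaps of 25 leaves 424 for 4 columns, so c = 106 px.
3-column span = 3·106 + 2·25 = 368 px.
4d = 368 → d = 92 px.

92 px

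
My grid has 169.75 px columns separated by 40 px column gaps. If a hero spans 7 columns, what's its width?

1428.25 px

Span of 7: 7·169.75 + 6·40 = 1188.25 + 240 = 1428.25 px.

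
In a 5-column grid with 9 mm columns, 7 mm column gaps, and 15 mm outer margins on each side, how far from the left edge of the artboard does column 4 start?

Before column 4: the margin + 3 columns + 3 column gaps.
Offset = 15 + 3·(9 + 7) = 15 + 48 = 63 mm.

63 mm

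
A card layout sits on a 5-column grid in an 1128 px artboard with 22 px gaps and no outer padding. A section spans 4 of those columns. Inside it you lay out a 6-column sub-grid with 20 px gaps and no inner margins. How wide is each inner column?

5c + 4·22 = 1128 → 5c = 1040 → c = 208 px.
Span of 4: 4·208 + 3·22 = 832 + 66 = 898 px.
898 − 5·20 = 798; ÷6 gives d = 133 px.

133 px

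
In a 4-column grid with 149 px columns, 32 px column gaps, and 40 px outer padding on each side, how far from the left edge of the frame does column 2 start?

Column 2 starts at margin + 1·(column + gutter) = 40 + 1·181 = 221 px.

221 px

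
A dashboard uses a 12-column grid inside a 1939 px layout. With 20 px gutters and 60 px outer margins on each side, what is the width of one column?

Take off 120 px of margins, leaving 1819 px.
Subtracting 11 gutters of 20 leaves 1599 for 12 columns, so c = 133.25 px.

133.25 px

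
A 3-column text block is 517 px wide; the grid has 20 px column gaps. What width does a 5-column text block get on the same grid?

875 px

517 − 2·20 = 477; ÷3 gives c = 159 px.
5 columns plus 4 column gaps: 795 + 80 = 875 px.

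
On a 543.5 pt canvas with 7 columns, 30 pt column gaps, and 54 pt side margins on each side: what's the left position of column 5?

Inside the margins: 543.5 − 108 = 435.5 pt.
Subtracting 6 column gaps of 30 leaves 255.5 for 7 columns, so c = 36.5 pt.
Column 5 starts at margin + 4·(column + gutter) = 54 + 4·66.5 = 320 pt.

320 pt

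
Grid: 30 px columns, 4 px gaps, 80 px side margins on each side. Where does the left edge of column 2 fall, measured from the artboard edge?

114 px

Each column+gutter stride is 34 px; 1 of them past the 80 px margin is 80 + 34 = 114 px.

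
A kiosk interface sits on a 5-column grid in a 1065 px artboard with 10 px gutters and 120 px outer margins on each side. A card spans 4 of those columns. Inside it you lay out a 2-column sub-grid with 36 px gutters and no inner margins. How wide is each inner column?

Subtract both margins: 1065 − 2·120 = 825 px.
825 − 4·10 = 785; ÷5 gives c = 157 px.
4 columns plus 3 gutters: 628 + 30 = 658 px.
658 − 1·36 = 622; ÷2 gives d = 311 px.

311 px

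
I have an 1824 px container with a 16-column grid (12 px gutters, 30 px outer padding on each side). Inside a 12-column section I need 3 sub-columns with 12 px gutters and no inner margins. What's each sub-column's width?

432 px

Subtract both margins: 1824 − 2·30 = 1764 px.
Subtracting 15 gutters of 12 leaves 1584 for 16 columns, so c = 99 px.
Span of 12: 12·99 + 11·12 = 1188 + 132 = 1320 px.
1320 − 2·12 = 1296; ÷3 gives d = 432 px.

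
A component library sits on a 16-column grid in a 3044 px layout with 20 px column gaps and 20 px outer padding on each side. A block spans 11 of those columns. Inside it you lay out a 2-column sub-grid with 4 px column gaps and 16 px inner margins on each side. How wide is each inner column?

1011.5 px

Take off 40 px of margins, leaving 3004 px.
16 columns + 15 column gaps: 16c + 15·20 = 3004.
16c = 3004 − 300 = 2704, so c = 169 px.
11 columns plus 10 column gaps: 1859 + 200 = 2059 px.
Inner content = 2059 − 2·16 = 2027 px.
2 columns + 1 column gap: 2d + 1·4 = 2027.
2d = 2027 − 4 = 2023, so d = 1011.5 px.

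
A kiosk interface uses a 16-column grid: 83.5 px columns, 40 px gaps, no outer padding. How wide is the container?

1936 px

Total width: 16·83.5 + 15·40 = 1936 px.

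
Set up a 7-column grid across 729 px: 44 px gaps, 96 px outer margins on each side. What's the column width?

39 px

Subtract both margins: 729 − 2·96 = 537 px.
537 − 6·44 = 273; ÷7 gives c = 39 px.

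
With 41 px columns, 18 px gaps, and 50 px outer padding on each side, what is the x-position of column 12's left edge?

699 px

Each column+gutter stride is 59 px; 11 of them past the 50 px margin is 50 + 649 = 699 px.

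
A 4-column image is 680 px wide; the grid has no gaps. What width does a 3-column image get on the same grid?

680 / 4 = 170 px per column.
3-column span = 3·170 = 510 px.

510 px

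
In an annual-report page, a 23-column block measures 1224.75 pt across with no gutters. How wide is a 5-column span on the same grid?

1224.75 / 23 = 53.25 pt per column.
With no gutters, 5 columns span 5·53.25 = 266.25 pt.

266.25 pt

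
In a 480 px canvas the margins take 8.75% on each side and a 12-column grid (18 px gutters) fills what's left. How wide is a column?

16.5 px

Each margin = 8.75% of 480 = 42 px; content = 480 − 2·42 = 396 px.
12 columns + 11 gutters: 12c + 11·18 = 396.
12c = 396 − 198 = 198, so c = 16.5 px.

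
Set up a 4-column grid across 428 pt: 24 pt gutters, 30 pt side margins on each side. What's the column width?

74 pt

Inside the margins: 428 − 60 = 368 pt.
4c + 3·24 = 368 → 4c = 296 → c = 74 pt.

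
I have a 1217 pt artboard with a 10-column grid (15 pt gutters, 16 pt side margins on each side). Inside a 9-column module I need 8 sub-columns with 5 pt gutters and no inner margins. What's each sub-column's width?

Outer content = 1217 − 2·16 = 1185 pt.
10 columns + 9 gutters: 10c + 9·15 = 1185.
10c = 1185 − 135 = 1050, so c = 105 pt.
9 columns plus 8 gutters: 945 + 120 = 1065 pt.
1065 − 7·5 = 1030; ÷8 gives d = 128.75 pt.

128.75 pt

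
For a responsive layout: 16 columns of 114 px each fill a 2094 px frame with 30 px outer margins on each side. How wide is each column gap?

Take off 60 px of margins, leaving 2034 px.
16·114 + 15g = 2034 → 15g = 210 → g = 14 px.

14 px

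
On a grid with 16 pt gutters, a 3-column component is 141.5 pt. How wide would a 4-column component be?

3 columns + 2 gutters: 3c + 2·16 = 141.5.
3c = 141.5 − 32 = 109.5, so c = 36.5 pt.
4 columns plus 3 gutters: 146 + 48 = 194 pt.

194 pt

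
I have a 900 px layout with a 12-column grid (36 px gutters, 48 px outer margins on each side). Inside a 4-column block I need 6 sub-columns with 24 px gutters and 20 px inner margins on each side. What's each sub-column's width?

14 px

Take off 96 px of margins, leaving 804 px.
804 − 11·36 = 408; ÷12 gives c = 34 px.
Span of 4: 4·34 + 3·36 = 136 + 108 = 244 px.
Inner content = 244 − 2·20 = 204 px.
204 − 5·24 = 84; ÷6 gives d = 14 px.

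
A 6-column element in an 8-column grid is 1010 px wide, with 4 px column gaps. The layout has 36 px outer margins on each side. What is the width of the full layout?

1010 − 5·4 = 990; ÷6 gives c = 165 px.
Layout = 2·36 + 8·165 + 7·4 = 72 + 1320 + 28 = 1420 px.

1420 px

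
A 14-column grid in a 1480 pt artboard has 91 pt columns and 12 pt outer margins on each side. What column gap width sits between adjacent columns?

Take off 24 pt of margins, leaving 1456 pt.
14·91 + 13g = 1456 → 13g = 182 → g = 14 pt.

14 pt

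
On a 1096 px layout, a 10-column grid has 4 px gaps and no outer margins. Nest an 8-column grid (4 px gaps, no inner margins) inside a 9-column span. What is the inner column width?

1096 − 9·4 = 1060; ÷10 gives c = 106 px.
9-column span = 9·106 + 8·4 = 986 px.
986 − 7·4 = 958; ÷8 gives d = 119.75 px.

119.75 px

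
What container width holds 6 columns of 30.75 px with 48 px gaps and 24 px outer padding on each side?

Total width: 2·24 + 6·30.75 + 5·48 = 472.5 px.

472.5 px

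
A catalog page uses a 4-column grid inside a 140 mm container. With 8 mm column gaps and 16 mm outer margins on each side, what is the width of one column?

21 mm

Subtract both margins: 140 − 2·16 = 108 mm.
4c + 3·8 = 108 → 4c = 84 → c = 21 mm.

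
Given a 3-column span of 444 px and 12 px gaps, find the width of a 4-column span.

596 px

444 − 2·12 = 420; ÷3 gives c = 140 px.
4 columns plus 3 gaps: 560 + 36 = 596 px.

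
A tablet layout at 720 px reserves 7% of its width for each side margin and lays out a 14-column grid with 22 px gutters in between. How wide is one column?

23.8 px

Each margin = 7% of 720 = 50.4 px; content = 720 − 2·50.4 = 619.2 px.
619.2 − 13·22 = 333.2; ÷14 gives c = 23.8 px.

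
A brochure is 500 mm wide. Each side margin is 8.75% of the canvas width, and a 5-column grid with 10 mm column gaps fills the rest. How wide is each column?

74.5 mm

Margins: 8.75% × 500 = 43.75 mm each, so content = 500 − 87.5 = 412.5 mm.
5 columns + 4 column gaps: 5c + 4·10 = 412.5.
5c = 412.5 − 40 = 372.5, so c = 74.5 mm.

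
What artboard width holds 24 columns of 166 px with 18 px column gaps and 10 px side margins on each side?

Total width: 2·10 + 24·166 + 23·18 = 4418 px.

4418 px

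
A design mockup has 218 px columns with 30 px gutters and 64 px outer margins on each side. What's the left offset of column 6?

1304 px

Before column 6: the margin + 5 columns + 5 gutters.
Offset = 64 + 5·(218 + 30) = 64 + 1240 = 1304 px.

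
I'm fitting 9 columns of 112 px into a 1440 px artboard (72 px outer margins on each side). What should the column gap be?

Take off 144 px of margins, leaving 1296 px.
Columns use 1008 px, leaving 288 px across 8 column gaps = 36 px each.

36 px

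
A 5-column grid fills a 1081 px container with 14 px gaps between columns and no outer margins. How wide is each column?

5 columns + 4 gaps: 5c + 4·14 = 1081.
5c = 1081 − 56 = 1025, so c = 205 px.

205 px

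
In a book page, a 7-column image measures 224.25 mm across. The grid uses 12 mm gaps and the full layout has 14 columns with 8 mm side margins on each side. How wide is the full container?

7c + 6·12 = 224.25 → 7c = 152.25 → c = 21.75 mm.
Container = 2·8 + 14·21.75 + 13·12 = 16 + 304.5 + 156 = 476.5 mm.

476.5 mm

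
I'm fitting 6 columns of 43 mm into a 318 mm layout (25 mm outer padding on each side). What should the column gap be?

Take off 50 mm of margins, leaving 268 mm.
6 columns take 6·43 = 258 mm; remaining 10 splits into 5 column gaps.
g = 10 / 5 = 2 mm.

2 mm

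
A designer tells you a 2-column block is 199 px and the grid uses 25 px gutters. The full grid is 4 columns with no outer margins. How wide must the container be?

423 px

2c + 1·25 = 199 → 2c = 174 → c = 87 px.
Summing: 348 + 75 = 423 px.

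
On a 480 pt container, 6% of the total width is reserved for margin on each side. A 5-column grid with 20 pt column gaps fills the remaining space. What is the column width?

68.48 pt

Margins: 6% × 480 = 28.8 pt each, so content = 480 − 57.6 = 422.4 pt.
5c + 4·20 = 422.4 → 5c = 342.4 → c = 68.48 pt.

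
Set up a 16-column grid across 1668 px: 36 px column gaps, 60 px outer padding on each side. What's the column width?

Subtract both margins: 1668 − 2·60 = 1548 px.
1548 − 15·36 = 1008; ÷16 gives c = 63 px.

63 px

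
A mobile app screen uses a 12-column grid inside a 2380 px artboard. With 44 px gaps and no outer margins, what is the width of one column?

12 columns + 11 gaps: 12c + 11·44 = 2380.
12c = 2380 − 484 = 1896, so c = 158 px.

158 px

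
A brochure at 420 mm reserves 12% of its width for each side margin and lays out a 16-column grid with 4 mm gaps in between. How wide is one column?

420 × (1 − 2·12%) = 420 × 76% = 319.2 mm for the columns.
Subtracting 15 gaps of 4 leaves 259.2 for 16 columns, so c = 16.2 mm.

16.2 mm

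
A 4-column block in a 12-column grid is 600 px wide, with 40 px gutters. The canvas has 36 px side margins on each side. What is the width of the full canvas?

600 − 3·40 = 480; ÷4 gives c = 120 px.
Canvas = 2·36 + 12·120 + 11·40 = 72 + 1440 + 440 = 1952 px.

1952 px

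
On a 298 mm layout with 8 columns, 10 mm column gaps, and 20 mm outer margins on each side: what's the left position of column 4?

Take off 40 mm of margins, leaving 258 mm.
Subtracting 7 column gaps of 10 leaves 188 for 8 columns, so c = 23.5 mm.
Before column 4: the margin + 3 columns + 3 column gaps.
Offset = 20 + 3·(23.5 + 10) = 20 + 100.5 = 120.5 mm.

120.5 mm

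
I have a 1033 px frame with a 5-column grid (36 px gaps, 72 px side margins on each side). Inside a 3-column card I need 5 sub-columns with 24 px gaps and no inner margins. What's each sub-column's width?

Take off 144 px of margins, leaving 889 px.
889 − 4·36 = 745; ÷5 gives c = 149 px.
Span of 3: 3·149 + 2·36 = 447 + 72 = 519 px.
5d + 4·24 = 519 → 5d = 423 → d = 84.6 px.

84.6 px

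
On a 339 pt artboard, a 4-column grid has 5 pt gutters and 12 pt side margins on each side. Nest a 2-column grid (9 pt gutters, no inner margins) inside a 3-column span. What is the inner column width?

Take off 24 pt of margins, leaving 315 pt.
4 columns + 3 gutters: 4c + 3·5 = 315.
4c = 315 − 15 = 300, so c = 75 pt.
Span of 3: 3·75 + 2·5 = 225 + 10 = 235 pt.
2d + 1·9 = 235 → 2d = 226 → d = 113 pt.

113 pt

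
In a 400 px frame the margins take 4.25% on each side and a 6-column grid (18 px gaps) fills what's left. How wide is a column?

46 px

Margins: 4.25% × 400 = 17 px each, so content = 400 − 34 = 366 px.
6c + 5·18 = 366 → 6c = 276 → c = 46 px.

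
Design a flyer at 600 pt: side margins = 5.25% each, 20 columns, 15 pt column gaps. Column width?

Each margin = 5.25% of 600 = 31.5 pt; content = 600 − 2·31.5 = 537 pt.
20 columns + 19 column gaps: 20c + 19·15 = 537.
20c = 537 − 285 = 252, so c = 12.6 pt.

12.6 pt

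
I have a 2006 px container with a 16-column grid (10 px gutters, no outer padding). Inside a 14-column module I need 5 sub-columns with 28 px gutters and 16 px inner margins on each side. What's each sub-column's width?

Subtracting 15 gutters of 10 leaves 1856 for 16 columns, so c = 116 px.
14 columns plus 13 gutters: 1624 + 130 = 1754 px.
Inner content = 1754 − 2·16 = 1722 px.
5d + 4·28 = 1722 → 5d = 1610 → d = 322 px.

322 px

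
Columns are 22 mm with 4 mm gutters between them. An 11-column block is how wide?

11-column span = 11·22 + 10·4 = 282 mm.

282 mm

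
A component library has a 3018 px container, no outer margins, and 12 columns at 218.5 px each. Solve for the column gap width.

12 columns take 12·218.5 = 2622 px; remaining 396 splits into 11 column gaps.
g = 396 / 11 = 36 px.

36 px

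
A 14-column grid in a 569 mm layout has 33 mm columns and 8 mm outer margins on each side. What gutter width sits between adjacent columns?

Take off 16 mm of margins, leaving 553 mm.
14·33 + 13g = 553 → 13g = 91 → g = 7 mm.

7 mm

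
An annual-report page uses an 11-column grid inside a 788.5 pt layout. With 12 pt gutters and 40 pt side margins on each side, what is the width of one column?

53.5 pt

Subtract both margins: 788.5 − 2·40 = 708.5 pt.
708.5 − 10·12 = 588.5; ÷11 gives c = 53.5 pt.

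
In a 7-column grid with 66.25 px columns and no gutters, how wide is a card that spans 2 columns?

2-column span = 2·66.25 = 132.5 px.

132.5 px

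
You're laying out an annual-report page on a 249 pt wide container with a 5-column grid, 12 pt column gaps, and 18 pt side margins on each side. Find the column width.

33 pt

Take off 36 pt of margins, leaving 213 pt.
Subtracting 4 column gaps of 12 leaves 165 for 5 columns, so c = 33 pt.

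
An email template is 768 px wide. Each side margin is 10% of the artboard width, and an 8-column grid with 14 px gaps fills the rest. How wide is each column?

64.55 px

Each margin = 10% of 768 = 76.8 px; content = 768 − 2·76.8 = 614.4 px.
614.4 − 7·14 = 516.4; ÷8 gives c = 64.55 px.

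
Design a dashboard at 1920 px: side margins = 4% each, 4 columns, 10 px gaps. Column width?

Each margin = 4% of 1920 = 76.8 px; content = 1920 − 2·76.8 = 1766.4 px.
4 columns + 3 gaps: 4c + 3·10 = 1766.4.
4c = 1766.4 − 30 = 1736.4, so c = 434.1 px.

434.1 px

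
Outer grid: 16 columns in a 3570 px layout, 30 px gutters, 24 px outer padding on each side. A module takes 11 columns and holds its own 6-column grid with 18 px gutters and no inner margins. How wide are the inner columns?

387 px

Subtract both margins: 3570 − 2·24 = 3522 px.
Subtracting 15 gutters of 30 leaves 3072 for 16 columns, so c = 192 px.
Span of 11: 11·192 + 10·30 = 2112 + 300 = 2412 px.
6 columns + 5 gutters: 6d + 5·18 = 2412.
6d = 2412 − 90 = 2322, so d = 387 px.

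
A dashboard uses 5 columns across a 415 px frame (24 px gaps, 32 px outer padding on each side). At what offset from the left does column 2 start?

107 px

Content = 415 − 2·32 = 351 px.
5 columns + 4 gaps: 5c + 4·24 = 351.
5c = 351 − 96 = 255, so c = 51 px.
Column 2 starts at margin + 1·(column + gutter) = 32 + 1·75 = 107 px.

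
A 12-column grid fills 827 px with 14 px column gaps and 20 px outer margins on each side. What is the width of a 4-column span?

253 px

Inside the margins: 827 − 40 = 787 px.
12c + 11·14 = 787 → 12c = 633 → c = 52.75 px.
4 columns plus 3 column gaps: 211 + 42 = 253 px.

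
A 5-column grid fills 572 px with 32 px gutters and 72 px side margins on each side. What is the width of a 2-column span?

152 px

Content width = 572 − 2·72 = 428 px.
Subtracting 4 gutters of 32 leaves 300 for 5 columns, so c = 60 px.
2-column span = 2·60 + 1·32 = 152 px.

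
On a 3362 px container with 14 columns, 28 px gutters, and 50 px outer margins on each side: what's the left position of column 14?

Take off 100 px of margins, leaving 3262 px.
14c + 13·28 = 3262 → 14c = 2898 → c = 207 px.
Column 14 starts at margin + 13·(column + gutter) = 50 + 13·235 = 3105 px.

3105 px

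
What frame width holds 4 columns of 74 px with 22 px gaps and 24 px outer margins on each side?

410 px

Total width: 2·24 + 4·74 + 3·22 = 410 px.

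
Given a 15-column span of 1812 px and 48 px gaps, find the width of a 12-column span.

1440 px

15 columns + 14 gaps: 15c + 14·48 = 1812.
15c = 1812 − 672 = 1140, so c = 76 px.
12 columns plus 11 gaps: 912 + 528 = 1440 px.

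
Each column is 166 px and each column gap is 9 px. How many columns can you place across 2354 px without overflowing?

13 columns

13 columns: 13·166 + 12·9 = 2266 px ≤ 2354.
14 columns: 2441 px > 2354. So 13.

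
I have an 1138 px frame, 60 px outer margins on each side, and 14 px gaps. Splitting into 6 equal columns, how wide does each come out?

Inside the margins: 1138 − 120 = 1018 px.
6c + 5·14 = 1018 → 6c = 948 → c = 158 px.

158 px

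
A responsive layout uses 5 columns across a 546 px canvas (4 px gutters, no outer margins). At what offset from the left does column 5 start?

440 px

5c + 4·4 = 546 → 5c = 530 → c = 106 px.
No margin, so column 5 starts at 4·(column + gutter) = 4·110 = 440 px.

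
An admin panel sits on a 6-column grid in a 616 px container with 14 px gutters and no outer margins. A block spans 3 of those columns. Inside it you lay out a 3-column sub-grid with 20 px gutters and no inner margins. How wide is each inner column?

87 px

616 − 5·14 = 546; ÷6 gives c = 91 px.
3-column span = 3·91 + 2·14 = 301 px.
3 columns + 2 gutters: 3d + 2·20 = 301.
3d = 301 − 40 = 261, so d = 87 px.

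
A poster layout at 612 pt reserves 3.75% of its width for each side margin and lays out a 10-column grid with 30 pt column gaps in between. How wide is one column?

Each margin = 3.75% of 612 = 22.95 pt; content = 612 − 2·22.95 = 566.1 pt.
10 columns + 9 column gaps: 10c + 9·30 = 566.1.
10c = 566.1 − 270 = 296.1, so c = 29.61 pt.

29.61 pt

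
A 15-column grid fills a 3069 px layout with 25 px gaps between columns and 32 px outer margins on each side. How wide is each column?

177 px

Subtract both margins: 3069 − 2·32 = 3005 px.
3005 − 14·25 = 2655; ÷15 gives c = 177 px.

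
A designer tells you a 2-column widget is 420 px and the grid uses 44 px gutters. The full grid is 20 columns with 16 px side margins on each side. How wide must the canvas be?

4628 px

2c + 1·44 = 420 → 2c = 376 → c = 188 px.
Total width: 2·16 + 20·188 + 19·44 = 4628 px.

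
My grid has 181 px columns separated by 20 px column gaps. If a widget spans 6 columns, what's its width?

6 columns plus 5 column gaps: 1086 + 100 = 1186 px.

1186 px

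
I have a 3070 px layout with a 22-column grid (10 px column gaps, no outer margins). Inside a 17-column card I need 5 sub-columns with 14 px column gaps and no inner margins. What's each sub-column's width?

462.8 px

22c + 21·10 = 3070 → 22c = 2860 → c = 130 px.
17-column span = 17·130 + 16·10 = 2370 px.
2370 − 4·14 = 2314; ÷5 gives d = 462.8 px.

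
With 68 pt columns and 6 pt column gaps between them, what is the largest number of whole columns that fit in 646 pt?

8 columns

k columns need k·68 + (k−1)·6 = k·74 − 6.
k·74 − 6 ≤ 646 → k ≤ 652 / 74 ≈ 8.81, so k = 8.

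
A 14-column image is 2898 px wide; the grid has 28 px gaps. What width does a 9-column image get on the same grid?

1853 px

14 columns + 13 gaps: 14c + 13·28 = 2898.
14c = 2898 − 364 = 2534, so c = 181 px.
9-column span = 9·181 + 8·28 = 1853 px.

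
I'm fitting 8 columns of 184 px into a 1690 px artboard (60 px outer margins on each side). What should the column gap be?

14 px

Subtract both margins: 1690 − 2·60 = 1570 px.
Columns use 1472 px, leaving 98 px across 7 column gaps = 14 px each.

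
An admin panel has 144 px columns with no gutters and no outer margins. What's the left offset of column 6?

Before column 6: 5 columns + 5 gutters.
Offset = 5·(144 + 0) = 5·144 = 720 px.

720 px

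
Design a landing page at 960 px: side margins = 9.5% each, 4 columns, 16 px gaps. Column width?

960 × (1 − 2·9.5%) = 960 × 81% = 777.6 px for the columns.
4c + 3·16 = 777.6 → 4c = 729.6 → c = 182.4 px.

182.4 px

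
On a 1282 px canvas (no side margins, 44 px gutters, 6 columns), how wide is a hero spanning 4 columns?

6c + 5·44 = 1282 → 6c = 1062 → c = 177 px.
Span of 4: 4·177 + 3·44 = 708 + 132 = 840 px.

840 px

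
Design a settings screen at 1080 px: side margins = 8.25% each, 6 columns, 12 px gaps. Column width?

Each margin = 8.25% of 1080 = 89.1 px; content = 1080 − 2·89.1 = 901.8 px.
901.8 − 5·12 = 841.8; ÷6 gives c = 140.3 px.

140.3 px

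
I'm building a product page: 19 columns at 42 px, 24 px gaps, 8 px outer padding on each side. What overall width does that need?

Adding margins, columns and gutters: 16 + 798 + 432 = 1246 px.

1246 px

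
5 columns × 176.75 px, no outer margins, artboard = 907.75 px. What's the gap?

6 px

5·176.75 + 4g = 907.75 → 4g = 24 → g = 6 px.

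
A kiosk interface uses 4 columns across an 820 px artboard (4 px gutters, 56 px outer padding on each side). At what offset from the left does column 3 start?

Content = 820 − 2·56 = 708 px.
Subtracting 3 gutters of 4 leaves 696 for 4 columns, so c = 174 px.
Column 3 starts at margin + 2·(column + gutter) = 56 + 2·178 = 412 px.

412 px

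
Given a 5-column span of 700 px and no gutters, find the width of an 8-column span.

1120 px

700 / 5 = 140 px per column.
8-column span = 8·140 = 1120 px.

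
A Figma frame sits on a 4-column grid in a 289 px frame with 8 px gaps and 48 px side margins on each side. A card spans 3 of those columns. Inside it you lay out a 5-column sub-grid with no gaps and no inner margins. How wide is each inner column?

Subtract both margins: 289 − 2·48 = 193 px.
4c + 3·8 = 193 → 4c = 169 → c = 42.25 px.
Span of 3: 3·42.25 + 2·8 = 126.75 + 16 = 142.75 px.
With no gaps, each column is 142.75/5 = 28.55 px.

28.55 px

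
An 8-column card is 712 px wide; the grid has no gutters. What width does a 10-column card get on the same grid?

890 px

8c = 712 → c = 89 px.
10-column span = 10·89 = 890 px.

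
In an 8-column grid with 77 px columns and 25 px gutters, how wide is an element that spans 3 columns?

281 px

3 columns plus 2 gutters: 231 + 50 = 281 px.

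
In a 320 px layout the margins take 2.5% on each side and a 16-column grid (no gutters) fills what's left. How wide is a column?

19 px

Margins: 2.5% × 320 = 8 px each, so content = 320 − 16 = 304 px.
304 / 16 = 19 px per column.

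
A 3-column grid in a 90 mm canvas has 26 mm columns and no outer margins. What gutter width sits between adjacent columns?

Columns use 78 mm, leaving 12 mm across 2 gutters = 6 mm each.

6 mm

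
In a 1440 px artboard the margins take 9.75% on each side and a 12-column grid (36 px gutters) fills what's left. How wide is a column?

1440 × (1 − 2·9.75%) = 1440 × 80.5% = 1159.2 px for the columns.
Subtracting 11 gutters of 36 leaves 763.2 for 12 columns, so c = 63.6 px.

63.6 px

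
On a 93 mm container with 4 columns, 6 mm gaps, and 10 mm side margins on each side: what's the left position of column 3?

Take off 20 mm of margins, leaving 73 mm.
Subtracting 3 gaps of 6 leaves 55 for 4 columns, so c = 13.75 mm.
Before column 3: the margin + 2 columns + 2 gaps.
Offset = 10 + 2·(13.75 + 6) = 10 + 39.5 = 49.5 mm.

49.5 mm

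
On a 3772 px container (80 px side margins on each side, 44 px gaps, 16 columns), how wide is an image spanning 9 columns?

2012.5 px

Take off 160 px of margins, leaving 3612 px.
3612 − 15·44 = 2952; ÷16 gives c = 184.5 px.
9 columns plus 8 gaps: 1660.5 + 352 = 2012.5 px.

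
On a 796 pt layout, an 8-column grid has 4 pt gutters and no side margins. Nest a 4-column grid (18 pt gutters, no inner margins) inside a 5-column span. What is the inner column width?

8c + 7·4 = 796 → 8c = 768 → c = 96 pt.
5-column span = 5·96 + 4·4 = 496 pt.
Subtracting 3 gutters of 18 leaves 442 for 4 columns, so d = 110.5 pt.

110.5 pt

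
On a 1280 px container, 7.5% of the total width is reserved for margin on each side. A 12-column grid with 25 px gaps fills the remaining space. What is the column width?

Each margin = 7.5% of 1280 = 96 px; content = 1280 − 2·96 = 1088 px.
12 columns + 11 gaps: 12c + 11·25 = 1088.
12c = 1088 − 275 = 813, so c = 67.75 px.

67.75 px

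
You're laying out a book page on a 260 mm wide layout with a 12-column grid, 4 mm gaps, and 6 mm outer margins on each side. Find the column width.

17 mm

Content width = 260 − 2·6 = 248 mm.
12c + 11·4 = 248 → 12c = 204 → c = 17 mm.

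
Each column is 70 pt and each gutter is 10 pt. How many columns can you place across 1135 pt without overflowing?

Each extra column adds 70 + 10 = 80 pt.
(1135 + 10) / 80 = 14.31, so 14 columns fit.

14 columns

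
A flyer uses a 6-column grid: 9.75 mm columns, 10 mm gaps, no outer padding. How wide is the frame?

Frame = 6·9.75 + 5·10 = 58.5 + 50 = 108.5 mm.

108.5 mm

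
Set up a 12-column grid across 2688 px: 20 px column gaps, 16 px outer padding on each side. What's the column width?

Content width = 2688 − 2·16 = 2656 px.
2656 − 11·20 = 2436; ÷12 gives c = 203 px.

203 px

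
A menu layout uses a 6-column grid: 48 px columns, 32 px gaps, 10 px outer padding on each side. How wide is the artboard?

Total width: 2·10 + 6·48 + 5·32 = 468 px.

468 px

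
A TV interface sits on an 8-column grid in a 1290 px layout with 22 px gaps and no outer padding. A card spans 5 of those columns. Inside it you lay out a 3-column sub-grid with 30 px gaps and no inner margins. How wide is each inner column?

246 px

8 columns + 7 gaps: 8c + 7·22 = 1290.
8c = 1290 − 154 = 1136, so c = 142 px.
5-column span = 5·142 + 4·22 = 798 px.
798 − 2·30 = 738; ÷3 gives d = 246 px.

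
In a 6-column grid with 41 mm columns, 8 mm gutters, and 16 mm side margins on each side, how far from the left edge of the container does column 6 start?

261 mm

Column 6 starts at margin + 5·(column + gutter) = 16 + 5·49 = 261 mm.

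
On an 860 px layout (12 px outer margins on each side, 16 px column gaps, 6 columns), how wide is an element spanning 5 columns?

Take off 24 px of margins, leaving 836 px.
6 columns + 5 column gaps: 6c + 5·16 = 836.
6c = 836 − 80 = 756, so c = 126 px.
Span of 5: 5·126 + 4·16 = 630 + 64 = 694 px.

694 px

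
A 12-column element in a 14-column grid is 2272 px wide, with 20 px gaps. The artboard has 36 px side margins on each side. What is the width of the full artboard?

Subtracting 11 gaps of 20 leaves 2052 for 12 columns, so c = 171 px.
Adding margins, columns and gutters: 72 + 2394 + 260 = 2726 px.

2726 px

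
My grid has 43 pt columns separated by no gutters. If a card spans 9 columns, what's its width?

9-column span = 9·43 = 387 pt.

387 pt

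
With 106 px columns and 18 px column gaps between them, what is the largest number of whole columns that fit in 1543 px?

12 columns

12 columns: 12·106 + 11·18 = 1470 px ≤ 1543.
13 columns: 1594 px > 1543. So 12.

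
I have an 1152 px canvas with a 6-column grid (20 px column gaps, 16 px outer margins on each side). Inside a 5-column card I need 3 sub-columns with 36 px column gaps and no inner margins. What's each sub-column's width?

Subtract both margins: 1152 − 2·16 = 1120 px.
6c + 5·20 = 1120 → 6c = 1020 → c = 170 px.
Span of 5: 5·170 + 4·20 = 850 + 80 = 930 px.
930 − 2·36 = 858; ÷3 gives d = 286 px.

286 px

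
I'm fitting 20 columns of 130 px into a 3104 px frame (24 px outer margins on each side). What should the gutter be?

24 px

Inside the margins: 3104 − 48 = 3056 px.
20 columns take 20·130 = 2600 px; remaining 456 splits into 19 gutters.
g = 456 / 19 = 24 px.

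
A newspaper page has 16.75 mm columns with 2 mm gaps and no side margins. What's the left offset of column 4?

56.25 mm

Each column+gutter stride is 18.75 mm; with no margin, 3 of them is 56.25 mm.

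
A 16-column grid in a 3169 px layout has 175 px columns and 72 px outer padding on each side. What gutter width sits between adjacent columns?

Take off 144 px of margins, leaving 3025 px.
Columns use 2800 px, leaving 225 px across 15 gutters = 15 px each.

15 px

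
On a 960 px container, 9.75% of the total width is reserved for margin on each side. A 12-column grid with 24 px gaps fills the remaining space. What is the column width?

42.4 px

960 × (1 − 2·9.75%) = 960 × 80.5% = 772.8 px for the columns.
12c + 11·24 = 772.8 → 12c = 508.8 → c = 42.4 px.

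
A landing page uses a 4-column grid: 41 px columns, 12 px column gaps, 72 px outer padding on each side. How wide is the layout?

Total width: 2·72 + 4·41 + 3·12 = 344 px.

344 px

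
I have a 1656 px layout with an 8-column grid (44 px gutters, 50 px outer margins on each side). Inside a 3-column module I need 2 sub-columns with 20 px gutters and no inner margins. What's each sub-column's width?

Subtract both margins: 1656 − 2·50 = 1556 px.
Subtracting 7 gutters of 44 leaves 1248 for 8 columns, so c = 156 px.
3-column span = 3·156 + 2·44 = 556 px.
2d + 1·20 = 556 → 2d = 536 → d = 268 px.

268 px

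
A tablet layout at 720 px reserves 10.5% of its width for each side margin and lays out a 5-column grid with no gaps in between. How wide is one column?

Each margin = 10.5% of 720 = 75.6 px; content = 720 − 2·75.6 = 568.8 px.
568.8 / 5 = 113.76 px per column.

113.76 px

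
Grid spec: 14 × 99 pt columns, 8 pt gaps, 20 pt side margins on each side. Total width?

1530 pt

Total width: 2·20 + 14·99 + 13·8 = 1530 pt.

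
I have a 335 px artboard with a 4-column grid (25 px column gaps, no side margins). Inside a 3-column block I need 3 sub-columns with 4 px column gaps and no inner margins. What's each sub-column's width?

335 − 3·25 = 260; ÷4 gives c = 65 px.
Span of 3: 3·65 + 2·25 = 195 + 50 = 245 px.
3 columns + 2 column gaps: 3d + 2·4 = 245.
3d = 245 − 8 = 237, so d = 79 px.

79 px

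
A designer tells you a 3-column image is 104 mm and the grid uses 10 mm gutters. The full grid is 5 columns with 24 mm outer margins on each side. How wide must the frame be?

228 mm

3c + 2·10 = 104 → 3c = 84 → c = 28 mm.
Frame = 2·24 + 5·28 + 4·10 = 48 + 140 + 40 = 228 mm.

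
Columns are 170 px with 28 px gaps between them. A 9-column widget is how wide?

9 columns plus 8 gaps: 1530 + 224 = 1754 px.

1754 px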